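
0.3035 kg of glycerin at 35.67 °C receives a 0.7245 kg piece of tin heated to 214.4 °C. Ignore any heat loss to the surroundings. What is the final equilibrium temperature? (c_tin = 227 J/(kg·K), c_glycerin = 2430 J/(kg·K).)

T_f ≈ 68.3 °C

T_f is the heat-capacity-weighted average of the initial temperatures:
T_f = (164.46·214.4 + 737.5·35.67) / (164.46 + 737.5)
    = 61567 / 901.97 ≈ 68.26 °C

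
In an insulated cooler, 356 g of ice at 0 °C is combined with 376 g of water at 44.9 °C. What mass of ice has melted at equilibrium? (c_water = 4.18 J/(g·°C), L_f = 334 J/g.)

m_melted ≈ 211 g

Cooling the water to 0 °C releases 376×4.18×44.9 = 70568 J.
Fully melting the ice requires m_ice L_f = 356×334 = 118904 J.
Since 70568 < 118904 J, not all the ice melts; equilibrium is at 0 °C.
Mass melted = 70568/334 ≈ 211.3 g.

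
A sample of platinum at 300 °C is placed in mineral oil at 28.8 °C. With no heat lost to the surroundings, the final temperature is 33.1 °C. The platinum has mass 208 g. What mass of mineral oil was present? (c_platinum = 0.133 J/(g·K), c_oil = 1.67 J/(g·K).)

m ≈ 1030 g

|Q_platinum| = |Q_oil|:
208·0.133·(300 − 33.1) = m·1.67·(33.1 − 28.8)
7.181 m = 7383.5  ⇒  m ≈ 1028 g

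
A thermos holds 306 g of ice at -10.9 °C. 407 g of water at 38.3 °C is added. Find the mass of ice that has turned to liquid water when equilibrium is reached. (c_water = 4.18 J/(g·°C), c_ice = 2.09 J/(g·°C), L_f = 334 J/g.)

m_melted ≈ 174 g

Cooling the water to 0 °C releases 407×4.18×38.3 = 65158 J.
Warming the ice to 0 °C takes 306×2.09×10.9 = 6971 J, leaving 58187 J for melting.
To melt every bit of ice: 306×334 = 102204 J.
58187 J < 102204 J, so only part of the ice melts and the system sits at 0 °C.
m_melt = 58187 / L_f = 174.2 g.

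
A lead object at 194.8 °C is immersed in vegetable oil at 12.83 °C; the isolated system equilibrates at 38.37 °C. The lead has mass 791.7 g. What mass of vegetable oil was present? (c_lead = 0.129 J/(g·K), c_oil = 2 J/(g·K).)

|Q_lead| = |Q_oil|:
791.7×0.129×(194.8 − 38.37) = m×2×(38.37 − 12.83)
51.08 m = 15976  ⇒  m ≈ 312.8 g

m ≈ 313 g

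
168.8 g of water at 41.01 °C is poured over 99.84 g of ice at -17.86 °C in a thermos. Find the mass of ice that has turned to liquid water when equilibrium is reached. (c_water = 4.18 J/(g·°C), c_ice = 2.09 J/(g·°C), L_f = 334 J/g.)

m_melted ≈ 75.5 g

Water can give up m c ΔT = 168.8·4.18·41.01 = 28936 J before reaching 0 °C.
Of that, 99.84·2.09·17.86 = 3726.8 J goes to bring the ice to 0 °C, leaving 25209 J.
Fully melting the ice requires m_ice L_f = 99.84·334 = 33347 J.
That's not enough to melt it all — equilibrium is at 0 °C with ice remaining.
Mass melted = 25209/334 ≈ 75.48 g.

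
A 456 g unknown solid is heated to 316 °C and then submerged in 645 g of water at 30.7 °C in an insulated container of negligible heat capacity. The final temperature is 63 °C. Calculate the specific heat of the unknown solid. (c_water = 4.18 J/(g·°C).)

Energy conservation, ΣQ = 0:
456·c·(63 − 316) + 645·4.18·(63 − 30.7) = 0
-115368 c = -87084
c = -87084/-115368 ≈ 0.7548 J/(g·°C)

c ≈ 0.755 J/(g·°C)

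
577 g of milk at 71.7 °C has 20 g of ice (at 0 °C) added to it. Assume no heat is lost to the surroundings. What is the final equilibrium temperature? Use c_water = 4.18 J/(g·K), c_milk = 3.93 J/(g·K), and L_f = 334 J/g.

Sum of m c ΔT and latent-heat terms is zero:
latent heat to melt: 20×334 = 6680; warm the meltwater: 83.6 T; milk cools: 577×3.93×(T − 71.7) = 2267.6(T − 71.7)
2351.2 T = 162588 − 6680 = 155908
T ≈ 66.31 °C (positive, so assuming full melt was valid).

T_f ≈ 66.3 °C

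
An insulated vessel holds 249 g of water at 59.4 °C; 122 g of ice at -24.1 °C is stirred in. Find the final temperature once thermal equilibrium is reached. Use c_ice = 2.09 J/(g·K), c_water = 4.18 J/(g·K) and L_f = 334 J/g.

T_f ≈ 9.6 °C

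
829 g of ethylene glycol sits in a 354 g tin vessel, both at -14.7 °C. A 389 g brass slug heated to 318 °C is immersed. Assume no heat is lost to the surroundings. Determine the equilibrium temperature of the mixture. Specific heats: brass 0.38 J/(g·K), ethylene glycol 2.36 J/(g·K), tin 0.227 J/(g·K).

Let T be the final temperature. ΣQ_i = 0:
389×0.38×(T − 318) + 829×2.36×(T − (-14.7)) + 354×0.227×(T − (-14.7)) = 0
147.82(T − 318) + 1956.4(T − (-14.7)) + 80.36(T − (-14.7)) = 0
2184.6 T = 17066
T ≈ 7.81 °C

T_f ≈ 7.8 °C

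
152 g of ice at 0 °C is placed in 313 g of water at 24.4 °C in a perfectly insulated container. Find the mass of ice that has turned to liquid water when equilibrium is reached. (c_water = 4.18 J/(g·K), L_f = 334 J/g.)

m_melted ≈ 95.6 g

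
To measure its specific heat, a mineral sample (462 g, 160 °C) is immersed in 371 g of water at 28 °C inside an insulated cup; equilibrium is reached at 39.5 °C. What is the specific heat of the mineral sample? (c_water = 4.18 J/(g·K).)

c ≈ 0.32 J/(g·K)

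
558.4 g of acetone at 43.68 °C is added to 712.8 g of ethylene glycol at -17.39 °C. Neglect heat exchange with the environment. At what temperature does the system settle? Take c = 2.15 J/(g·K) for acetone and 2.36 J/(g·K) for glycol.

Energy conservation, ΣQ = 0:
558.4×2.15×(T − 43.68) + 712.8×2.36×(T − (-17.39)) = 0
1200.6(T − 43.68) + 1682.2(T − (-17.39)) = 0
(1200.6 + 1682.2) T = 1200.6×43.68 + 1682.2×(-17.39)
T = 23187/2882.8 ≈ 8.04 °C

T_f ≈ 8.0 °C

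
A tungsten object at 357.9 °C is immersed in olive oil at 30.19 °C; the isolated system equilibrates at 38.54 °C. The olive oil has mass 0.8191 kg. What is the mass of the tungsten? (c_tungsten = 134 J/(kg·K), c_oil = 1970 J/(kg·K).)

m ≈ 0.315 kg

Heat lost by the tungsten = heat gained by the oil:
m·134·(357.9 − 38.54) = 0.8191·1970·(38.54 − 30.19)
42794 m = 13474  ⇒  m ≈ 0.3149 kg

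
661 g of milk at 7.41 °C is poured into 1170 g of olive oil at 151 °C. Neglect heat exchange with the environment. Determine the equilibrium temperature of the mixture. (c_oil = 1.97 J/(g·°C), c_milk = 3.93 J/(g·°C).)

T_f ≈ 74.9 °C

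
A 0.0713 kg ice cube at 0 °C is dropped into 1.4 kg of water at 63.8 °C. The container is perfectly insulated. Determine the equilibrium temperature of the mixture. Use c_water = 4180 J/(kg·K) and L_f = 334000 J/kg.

T_f ≈ 56.8 °C

Energy balance with sensible and latent terms:
melt ice: 0.0713·334000 = 23814
  meltwater 0→T: 0.0713·4180·T = 298.03 T
  water: 5852(T − 63.8)
6150 T = 373358 − 23814 = 349543
T ≈ 56.84 °C — above 0 °C, consistent with complete melting.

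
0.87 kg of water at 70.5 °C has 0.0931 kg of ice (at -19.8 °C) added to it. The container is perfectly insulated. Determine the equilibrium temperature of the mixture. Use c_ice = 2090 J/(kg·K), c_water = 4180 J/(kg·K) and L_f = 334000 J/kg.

T_f ≈ 55.0 °C

Net heat exchanged in the isolated system is zero:
warm ice to 0 °C: 0.0931·2090·(0 − (-19.8)) = 3852.7; fusion: m_ice L_f = 0.0931·334000 = 31095; meltwater 0→T: 0.0931·4180·T = 389.16 T; water cools: 0.87·4180·(T − 70.5) = 3636.6(T − 70.5)
4025.8 T = 256380 − 34948 = 221432
T ≈ 55.00 °C — above 0 °C, consistent with complete melting.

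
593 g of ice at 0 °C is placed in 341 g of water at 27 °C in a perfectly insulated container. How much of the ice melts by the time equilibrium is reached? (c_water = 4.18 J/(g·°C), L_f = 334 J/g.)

m_melted ≈ 115 g

Water can give up m c ΔT = 341×4.18×27 = 38485 J before reaching 0 °C.
Fully melting the ice requires m_ice L_f = 593×334 = 198062 J.
That's not enough to melt it all — equilibrium is at 0 °C with ice remaining.
m_melt = 38485 / L_f = 115.2 g.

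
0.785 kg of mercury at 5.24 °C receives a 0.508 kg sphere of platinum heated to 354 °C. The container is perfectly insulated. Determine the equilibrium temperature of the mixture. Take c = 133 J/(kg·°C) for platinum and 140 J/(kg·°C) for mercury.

T_f ≈ 138.0 °C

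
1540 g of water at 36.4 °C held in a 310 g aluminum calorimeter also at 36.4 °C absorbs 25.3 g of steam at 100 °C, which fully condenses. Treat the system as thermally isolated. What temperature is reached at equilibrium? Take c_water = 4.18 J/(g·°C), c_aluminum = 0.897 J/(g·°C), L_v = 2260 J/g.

Conservation of energy gives ΣQ = 0:
steam→water at 100 °C releases m L_v = 25.3·2260 = 57178; condensate cools 100→T: 25.3·4.18·(T − 100) = 105.75(T − 100); water warms: 1540·4.18·(T − 36.4) = 6437.2(T − 36.4); cup: 278.07(T − 36.4)
6821 T = 57178 + 10575 + 244436 = 312189
T ≈ 45.77 °C (< 100 °C, so full condensation is consistent).

T_f ≈ 45.8 °C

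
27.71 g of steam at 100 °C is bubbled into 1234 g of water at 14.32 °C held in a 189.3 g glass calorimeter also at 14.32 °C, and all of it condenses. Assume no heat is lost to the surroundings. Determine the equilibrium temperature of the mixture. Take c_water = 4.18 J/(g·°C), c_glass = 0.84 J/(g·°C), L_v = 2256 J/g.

Sum of m c ΔT and latent-heat terms is zero:
steam→water at 100 °C releases m L_v = 27.71×2256 = 62514; condensed water 100 °C→T: 115.83(T − 100); water warms: 1234×4.18×(T − 14.32) = 5158.1(T − 14.32); glass cup: 189.3×0.84×(T − 14.32) = 159.01(T − 14.32)
5433 T = 62514 + 11583 + 76141 = 150238
T ≈ 27.65 °C, under the boiling point, so the assumption holds.

T_f ≈ 27.7 °C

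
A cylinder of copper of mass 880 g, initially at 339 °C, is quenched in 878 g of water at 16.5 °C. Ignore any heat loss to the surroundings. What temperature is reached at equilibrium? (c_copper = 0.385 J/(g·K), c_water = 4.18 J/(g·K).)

|Q_copper| = |Q_water|:
880*0.385*(339 − T) = 878*4.18*(T − 16.5)
338.8(339 − T) = 3670(T − 16.5)
4008.8 T = 175409  ⇒  T ≈ 43.76 °C

T_f ≈ 43.8 °C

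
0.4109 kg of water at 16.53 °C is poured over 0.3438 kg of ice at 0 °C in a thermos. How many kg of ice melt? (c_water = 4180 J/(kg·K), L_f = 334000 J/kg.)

m_melted ≈ 0.085 kg

Water can give up m c ΔT = 0.4109×4180×16.53 = 28391 J before reaching 0 °C.
To melt every bit of ice: 0.3438×334000 = 114829 J.
Since 28391 < 114829 J, not all the ice melts; equilibrium is at 0 °C.
m_melted×334000 = 28391  ⇒  m_melted ≈ 0.085 kg.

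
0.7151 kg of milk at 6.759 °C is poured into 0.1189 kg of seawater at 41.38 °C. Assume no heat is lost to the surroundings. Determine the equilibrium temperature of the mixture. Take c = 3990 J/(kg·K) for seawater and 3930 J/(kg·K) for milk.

Setting the total heat transfer to zero:
0.1189*3990*(T − 41.38) + 0.7151*3930*(T − 6.759) = 0
3284.8 T = 38626
T = 38626 / 3284.8 = 11.8 °C

T_f ≈ 11.8 °C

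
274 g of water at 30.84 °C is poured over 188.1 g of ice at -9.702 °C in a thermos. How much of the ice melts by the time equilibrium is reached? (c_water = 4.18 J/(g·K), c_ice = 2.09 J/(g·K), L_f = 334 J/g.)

m_melted ≈ 94.3 g

Water can give up m c ΔT = 274·4.18·30.84 = 35322 J before reaching 0 °C.
Warming the ice to 0 °C takes 188.1·2.09·9.702 = 3814.1 J, leaving 31508 J for melting.
Fully melting the ice requires m_ice L_f = 188.1·334 = 62825 J.
Since 31508 < 62825 J, not all the ice melts; equilibrium is at 0 °C.
m_melted·334 = 31508  ⇒  m_melted ≈ 94.33 g.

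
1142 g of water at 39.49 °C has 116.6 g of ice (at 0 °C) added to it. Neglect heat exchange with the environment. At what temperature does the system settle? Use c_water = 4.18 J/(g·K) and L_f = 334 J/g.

T_f ≈ 28.4 °C

Sum of m c ΔT and latent-heat terms is zero:
melt ice: 116.6·334 = 38944; meltwater 0→T: 116.6·4.18·T = 487.39 T; water: 4773.6(T − 39.49)
5260.9 T = 188508 − 38944 = 149563
T ≈ 28.43 °C (positive, so assuming full melt was valid).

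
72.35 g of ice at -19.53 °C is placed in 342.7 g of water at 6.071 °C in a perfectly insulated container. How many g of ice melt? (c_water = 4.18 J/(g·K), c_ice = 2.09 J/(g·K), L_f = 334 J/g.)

Cooling the water to 0 °C releases 342.7·4.18·6.071 = 8696.6 J.
Warming the ice to 0 °C takes 72.35·2.09·19.53 = 2953.2 J, leaving 5743.5 J for melting.
To melt every bit of ice: 72.35·334 = 24165 J.
Since 5743.5 < 24165 J, not all the ice melts; equilibrium is at 0 °C.
m_melted·334 = 5743.5  ⇒  m_melted ≈ 17.2 g.

m_melted ≈ 17.2 g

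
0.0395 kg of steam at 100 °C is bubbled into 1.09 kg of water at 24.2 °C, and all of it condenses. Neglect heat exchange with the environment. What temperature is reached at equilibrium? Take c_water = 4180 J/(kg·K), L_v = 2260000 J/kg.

Setting the total heat transfer to zero:
latent heat released on condensation: 0.0395×2260000 = 89270
  condensed water 100 °C→T: 165.11(T − 100)
  water warms: 1.09×4180×(T − 24.2) = 4556.2(T − 24.2)
4721.3 T = 89270 + 16511 + 110260 = 216041
T ≈ 45.76 °C — below 100 °C, confirming all the steam condensed.

T_f ≈ 45.8 °C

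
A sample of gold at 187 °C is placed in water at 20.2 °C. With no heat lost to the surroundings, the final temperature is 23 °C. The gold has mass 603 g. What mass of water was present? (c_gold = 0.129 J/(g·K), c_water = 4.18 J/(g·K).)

m ≈ 1090 g

Heat lost by the gold = heat gained by the water:
603×0.129×(187 − 23) = m×4.18×(23 − 20.2)
11.7 m = 12757  ⇒  m ≈ 1090 g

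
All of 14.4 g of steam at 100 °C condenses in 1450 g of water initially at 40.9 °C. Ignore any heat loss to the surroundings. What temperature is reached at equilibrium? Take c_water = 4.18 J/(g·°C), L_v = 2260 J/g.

Heat gained plus heat lost sum to zero:
latent heat released on condensation: 14.4·2260 = 32544; condensed water 100 °C→T: 60.19(T − 100); water warms: 1450·4.18·(T − 40.9) = 6061(T − 40.9)
6121.2 T = 32544 + 6019.2 + 247895 = 286458
T ≈ 46.80 °C — below 100 °C, confirming all the steam condensed.

T_f ≈ 46.8 °C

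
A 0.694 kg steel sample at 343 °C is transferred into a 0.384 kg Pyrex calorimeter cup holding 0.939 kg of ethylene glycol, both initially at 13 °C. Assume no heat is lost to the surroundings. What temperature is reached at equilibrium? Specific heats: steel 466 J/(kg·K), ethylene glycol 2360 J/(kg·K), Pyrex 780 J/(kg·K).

T_f ≈ 50.6 °C

Conservation of energy gives ΣQ = 0:
0.694×466×(T − 343) + 0.939×2360×(T − 13) + 0.384×780×(T − 13) = 0
323.4(T − 343) + 2216(T − 13) + 299.52(T − 13) = 0
(323.4 + 2216 + 299.52) T = 323.4×343 + 2216×13 + 299.52×13
T = 143630 / 2839 = 50.6 °C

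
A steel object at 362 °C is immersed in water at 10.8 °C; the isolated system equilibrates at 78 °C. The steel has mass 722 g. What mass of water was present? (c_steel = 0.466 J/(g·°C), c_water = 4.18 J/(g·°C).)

|Q_steel| = |Q_water|:
722·0.466·(362 − 78) = m·4.18·(78 − 10.8)
280.9 m = 95552  ⇒  m ≈ 340.2 g

m ≈ 340 g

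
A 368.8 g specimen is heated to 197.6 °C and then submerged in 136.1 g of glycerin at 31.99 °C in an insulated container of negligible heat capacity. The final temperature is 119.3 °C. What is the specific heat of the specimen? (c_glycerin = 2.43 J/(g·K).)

c ≈ 1 J/(g·K)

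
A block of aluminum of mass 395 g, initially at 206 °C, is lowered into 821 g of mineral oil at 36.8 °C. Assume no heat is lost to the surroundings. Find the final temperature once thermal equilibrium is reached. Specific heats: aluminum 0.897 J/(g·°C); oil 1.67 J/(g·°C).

Taking heat into each body as positive, Σ m c ΔT = 0:
395*0.897*(T − 206) + 821*1.67*(T − 36.8) = 0
(354.31 + 1371.1) T = 354.31*206 + 1371.1*36.8
T = 123444/1725.4 ≈ 71.55 °C

T_f ≈ 71.5 °C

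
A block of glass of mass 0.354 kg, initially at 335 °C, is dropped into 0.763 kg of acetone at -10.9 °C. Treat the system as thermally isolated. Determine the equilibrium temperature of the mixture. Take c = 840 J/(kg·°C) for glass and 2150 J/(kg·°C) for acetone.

|Q_glass| = |Q_acetone|:
0.354*840*(335 − T) = 0.763*2150*(T − (-10.9))
297.36(335 − T) = 1640.5(T − (-10.9))
1937.8 T = 81735  ⇒  T ≈ 42.18 °C

T_f ≈ 42.2 °C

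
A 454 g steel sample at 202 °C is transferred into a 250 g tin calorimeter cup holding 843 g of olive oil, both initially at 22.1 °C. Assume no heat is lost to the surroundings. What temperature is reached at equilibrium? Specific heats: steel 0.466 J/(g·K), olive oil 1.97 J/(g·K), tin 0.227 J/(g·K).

T_f = Σ m_i c_i T_i / Σ m_i c_i:
T_f = (211.56*202 + 1660.7*22.1 + 56.75*22.1) / (211.56 + 1660.7 + 56.75)
    = 80692 / 1929 ≈ 41.83 °C

T_f ≈ 41.8 °C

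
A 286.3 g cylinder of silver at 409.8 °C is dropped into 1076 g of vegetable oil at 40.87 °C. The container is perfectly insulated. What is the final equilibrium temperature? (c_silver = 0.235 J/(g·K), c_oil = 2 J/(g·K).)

T_f ≈ 52.1 °C

|Q_silver| = |Q_oil|:
286.3·0.235·(409.8 − T) = 1076·2·(T − 40.87)
67.28(409.8 − T) = 2152(T − 40.87)
2219.3 T = 115524  ⇒  T ≈ 52.05 °C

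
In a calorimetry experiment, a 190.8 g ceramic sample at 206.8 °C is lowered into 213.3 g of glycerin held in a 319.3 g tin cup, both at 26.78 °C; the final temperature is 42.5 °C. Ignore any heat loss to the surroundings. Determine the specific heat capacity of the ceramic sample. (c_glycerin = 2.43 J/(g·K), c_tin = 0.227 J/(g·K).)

c ≈ 0.296 J/(g·K)

Conservation of energy gives ΣQ = 0:
190.8×c×(42.5 − 206.8) + 213.3×2.43×(42.5 − 26.78) + 319.3×0.227×(42.5 − 26.78) = 0
-31348 c = -9287.4
c = -9287.4/-31348 ≈ 0.2963 J/(g·K)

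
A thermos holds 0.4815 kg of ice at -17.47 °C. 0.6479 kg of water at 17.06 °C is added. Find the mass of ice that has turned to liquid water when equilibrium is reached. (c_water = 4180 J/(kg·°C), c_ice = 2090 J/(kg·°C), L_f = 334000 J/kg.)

m_melted ≈ 0.0857 kg

Cooling the water to 0 °C releases 0.6479×4180×17.06 = 46202 J.
Warming the ice to 0 °C takes 0.4815×2090×17.47 = 17581 J, leaving 28622 J for melting.
Melting all 0.4815 kg of ice would need 0.4815×334000 = 160821 J.
Since 28622 < 160821 J, not all the ice melts; equilibrium is at 0 °C.
m_melt = 28622 / L_f = 0.08569 kg.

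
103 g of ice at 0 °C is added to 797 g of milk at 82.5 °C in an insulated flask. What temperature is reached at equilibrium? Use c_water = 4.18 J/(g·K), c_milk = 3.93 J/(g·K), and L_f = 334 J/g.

T_f ≈ 62.9 °C

Net heat exchanged in the isolated system is zero:
fusion: m_ice L_f = 103×334 = 34402; meltwater 0→T: 103×4.18×T = 430.54 T; milk cools: 797×3.93×(T − 82.5) = 3132.2(T − 82.5)
3562.8 T = 258407 − 34402 = 224005
T ≈ 62.87 °C (positive, so assuming full melt was valid).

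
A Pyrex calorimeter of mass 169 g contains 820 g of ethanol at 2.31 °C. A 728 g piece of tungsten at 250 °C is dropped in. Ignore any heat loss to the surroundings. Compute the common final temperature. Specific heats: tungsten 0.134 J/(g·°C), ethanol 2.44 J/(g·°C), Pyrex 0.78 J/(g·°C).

T_f ≈ 13.1 °C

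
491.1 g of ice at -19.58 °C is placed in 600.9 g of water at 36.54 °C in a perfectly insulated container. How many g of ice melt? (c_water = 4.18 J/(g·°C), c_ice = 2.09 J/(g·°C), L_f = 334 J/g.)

m_melted ≈ 215 g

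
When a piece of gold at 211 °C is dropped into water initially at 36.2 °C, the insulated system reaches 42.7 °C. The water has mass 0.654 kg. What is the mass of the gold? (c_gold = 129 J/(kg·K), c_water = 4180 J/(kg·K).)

Let T be the final temperature. ΣQ_i = 0:
m·129·(42.7 − 211) + 0.654·4180·(42.7 − 36.2) = 0
-21711 m = -17769
m = -17769/-21711 ≈ 0.8185 kg

m ≈ 0.818 kg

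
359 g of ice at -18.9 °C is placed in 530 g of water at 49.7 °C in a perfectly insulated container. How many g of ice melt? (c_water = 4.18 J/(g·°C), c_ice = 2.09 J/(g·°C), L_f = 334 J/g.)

Heat available from the water dropping to 0 °C: 530·4.18·49.7 = 110105 J.
Of that, 359·2.09·18.9 = 14181 J goes to bring the ice to 0 °C, leaving 95925 J.
To melt every bit of ice: 359·334 = 119906 J.
That's not enough to melt it all — equilibrium is at 0 °C with ice remaining.
m_melt = 95925 / L_f = 287.2 g.

m_melted ≈ 287 g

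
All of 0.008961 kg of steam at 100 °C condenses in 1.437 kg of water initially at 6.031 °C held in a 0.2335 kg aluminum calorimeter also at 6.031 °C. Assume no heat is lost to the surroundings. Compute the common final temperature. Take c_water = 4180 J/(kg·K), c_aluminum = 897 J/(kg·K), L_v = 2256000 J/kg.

Heat gained plus heat lost sum to zero:
steam→water at 100 °C releases m L_v = 0.008961×2256000 = 20216
  condensate cools 100→T: 0.008961×4180×(T − 100) = 37.46(T − 100)
  water warms: 1.437×4180×(T − 6.031) = 6006.7(T − 6.031)
  aluminum cup: 0.2335×897×(T − 6.031) = 209.45(T − 6.031)
6253.6 T = 20216 + 3745.7 + 37489 = 61451
T ≈ 9.83 °C (< 100 °C, so full condensation is consistent).

T_f ≈ 9.8 °C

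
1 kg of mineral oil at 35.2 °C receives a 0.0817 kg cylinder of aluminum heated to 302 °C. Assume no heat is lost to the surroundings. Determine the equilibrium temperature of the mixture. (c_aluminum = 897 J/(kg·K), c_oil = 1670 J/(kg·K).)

Setting the total heat transfer to zero:
0.0817·897·(T − 302) + 1·1670·(T − 35.2) = 0
73.28(T − 302) + 1670(T − 35.2) = 0
(73.28 + 1670) T = 73.28·302 + 1670·35.2
T = 80916/1743.3 ≈ 46.42 °C

T_f ≈ 46.4 °C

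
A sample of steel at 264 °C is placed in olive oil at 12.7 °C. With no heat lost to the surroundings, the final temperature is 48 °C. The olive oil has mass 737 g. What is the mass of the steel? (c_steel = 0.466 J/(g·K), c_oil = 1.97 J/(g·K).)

m ≈ 509 g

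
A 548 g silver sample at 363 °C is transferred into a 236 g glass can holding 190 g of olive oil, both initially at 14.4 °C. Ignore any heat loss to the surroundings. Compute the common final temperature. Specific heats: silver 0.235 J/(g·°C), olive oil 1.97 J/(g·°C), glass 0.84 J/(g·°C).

T_f ≈ 78.4 °C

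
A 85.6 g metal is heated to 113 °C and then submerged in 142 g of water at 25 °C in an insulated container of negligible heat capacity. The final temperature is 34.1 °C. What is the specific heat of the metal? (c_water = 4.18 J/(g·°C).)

Energy conservation, ΣQ = 0:
85.6×c×(34.1 − 113) + 142×4.18×(34.1 − 25) = 0
-6753.8 c = -5401.4
c = -5401.4/-6753.8 ≈ 0.7998 J/(g·°C)

c ≈ 0.8 J/(g·°C)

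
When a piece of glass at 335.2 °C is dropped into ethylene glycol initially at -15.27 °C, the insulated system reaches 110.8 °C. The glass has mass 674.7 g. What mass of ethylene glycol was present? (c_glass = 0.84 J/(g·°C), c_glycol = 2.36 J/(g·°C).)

|Q_glass| = |Q_glycol|:
674.7·0.84·(335.2 − 110.8) = m·2.36·(110.8 − (-15.27))
297.53 m = 127178  ⇒  m ≈ 427.5 g

m ≈ 427 g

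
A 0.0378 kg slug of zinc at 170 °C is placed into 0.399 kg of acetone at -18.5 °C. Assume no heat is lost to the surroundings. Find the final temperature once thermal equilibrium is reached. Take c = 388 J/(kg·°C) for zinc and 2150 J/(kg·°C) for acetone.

With ΣQ=0 the equilibrium temperature is the m·c-weighted mean:
T_f = (14.67×170 + 857.85×(-18.5)) / (14.67 + 857.85)
    = -13377 / 872.52 ≈ -15.33 °C

T_f ≈ -15.3 °C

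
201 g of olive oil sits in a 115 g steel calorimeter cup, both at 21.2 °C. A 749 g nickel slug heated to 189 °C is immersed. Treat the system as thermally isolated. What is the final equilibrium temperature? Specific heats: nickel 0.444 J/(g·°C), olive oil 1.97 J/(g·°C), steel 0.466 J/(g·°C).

T_f ≈ 92.5 °C

With ΣQ=0 the equilibrium temperature is the m·c-weighted mean:
T_f = (332.56·189 + 395.97·21.2 + 53.59·21.2) / (332.56 + 395.97 + 53.59)
    = 72384 / 782.12 ≈ 92.55 °C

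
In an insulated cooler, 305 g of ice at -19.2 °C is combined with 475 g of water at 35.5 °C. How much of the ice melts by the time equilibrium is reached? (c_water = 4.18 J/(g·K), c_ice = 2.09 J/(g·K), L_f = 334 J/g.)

m_melted ≈ 174 g

Water can give up m c ΔT = 475×4.18×35.5 = 70485 J before reaching 0 °C.
Of that, 305×2.09×19.2 = 12239 J goes to bring the ice to 0 °C, leaving 58246 J.
To melt every bit of ice: 305×334 = 101870 J.
That's not enough to melt it all — equilibrium is at 0 °C with ice remaining.
m_melt = 58246 / L_f = 174.4 g.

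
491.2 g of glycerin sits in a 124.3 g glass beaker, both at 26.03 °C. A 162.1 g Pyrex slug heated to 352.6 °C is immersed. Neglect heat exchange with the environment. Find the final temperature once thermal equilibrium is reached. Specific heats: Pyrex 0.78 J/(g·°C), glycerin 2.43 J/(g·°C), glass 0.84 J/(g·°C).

T_f ≈ 55.0 °C

Setting the total heat transfer to zero:
162.1*0.78*(T − 352.6) + 491.2*2.43*(T − 26.03) + 124.3*0.84*(T − 26.03) = 0
126.44(T − 352.6) + 1193.6(T − 26.03) + 104.41(T − 26.03) = 0
(126.44 + 1193.6 + 104.41) T = 126.44*352.6 + 1193.6*26.03 + 104.41*26.03
T = 78370 / 1424.5 = 55 °C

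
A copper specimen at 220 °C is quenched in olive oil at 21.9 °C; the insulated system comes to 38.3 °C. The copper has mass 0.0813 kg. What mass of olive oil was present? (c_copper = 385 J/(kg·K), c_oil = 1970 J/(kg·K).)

|Q_copper| = |Q_oil|:
0.0813×385×(220 − 38.3) = m×1970×(38.3 − 21.9)
32308 m = 5687.3  ⇒  m ≈ 0.176 kg

m ≈ 0.176 kg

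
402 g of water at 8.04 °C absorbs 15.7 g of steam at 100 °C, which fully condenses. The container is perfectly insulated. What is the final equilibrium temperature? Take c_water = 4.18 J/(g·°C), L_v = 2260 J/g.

T_f ≈ 31.8 °C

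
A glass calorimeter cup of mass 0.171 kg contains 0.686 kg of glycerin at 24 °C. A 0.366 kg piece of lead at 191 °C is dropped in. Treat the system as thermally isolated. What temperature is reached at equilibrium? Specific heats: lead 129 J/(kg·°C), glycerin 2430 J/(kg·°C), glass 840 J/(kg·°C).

T_f ≈ 28.2 °C

With ΣQ=0 the equilibrium temperature is the m·c-weighted mean:
T_f = (47.21×191 + 1667×24 + 143.64×24) / (47.21 + 1667 + 143.64)
    = 52473 / 1857.8 ≈ 28.24 °C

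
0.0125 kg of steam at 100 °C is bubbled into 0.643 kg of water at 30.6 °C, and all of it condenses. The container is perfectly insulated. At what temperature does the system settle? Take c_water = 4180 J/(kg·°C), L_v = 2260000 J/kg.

T_f ≈ 42.2 °C

Let T be the final temperature. ΣQ_i = 0:
latent heat released on condensation: 0.0125×2260000 = 28250; condensate cools 100→T: 0.0125×4180×(T − 100) = 52.25(T − 100); original water: 2687.7(T − 30.6)
2740 T = 28250 + 5225 + 82245 = 115720
T ≈ 42.23 °C, under the boiling point, so the assumption holds.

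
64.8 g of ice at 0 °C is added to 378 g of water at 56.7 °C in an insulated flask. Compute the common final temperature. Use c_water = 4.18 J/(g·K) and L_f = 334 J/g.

T_f ≈ 36.7 °C

Let T be the final temperature. ΣQ_i = 0:
melt ice: 64.8×334 = 21643; warm the meltwater: 270.86 T; water: 1580(T − 56.7)
1850.9 T = 89588 − 21643 = 67945
T ≈ 36.71 °C. Since T > 0 °C, the all-ice-melts assumption holds.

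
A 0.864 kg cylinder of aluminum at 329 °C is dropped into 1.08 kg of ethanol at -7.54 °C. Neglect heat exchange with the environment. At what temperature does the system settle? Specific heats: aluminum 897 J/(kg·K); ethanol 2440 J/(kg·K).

Let T be the final temperature. ΣQ_i = 0:
0.864×897×(T − 329) + 1.08×2440×(T − (-7.54)) = 0
775.01(T − 329) + 2635.2(T − (-7.54)) = 0
(775.01 + 2635.2) T = 775.01×329 + 2635.2×(-7.54)
T ≈ 68.94 °C

T_f ≈ 68.9 °C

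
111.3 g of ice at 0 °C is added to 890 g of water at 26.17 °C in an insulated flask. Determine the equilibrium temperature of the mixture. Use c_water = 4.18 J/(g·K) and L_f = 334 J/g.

T_f ≈ 14.4 °C

Sum of m c ΔT and latent-heat terms is zero:
fusion: m_ice L_f = 111.3×334 = 37174
  warm the meltwater: 465.23 T
  water cools: 890×4.18×(T − 26.17) = 3720.2(T − 26.17)
4185.4 T = 97358 − 37174 = 60183
T ≈ 14.38 °C. Since T > 0 °C, the all-ice-melts assumption holds.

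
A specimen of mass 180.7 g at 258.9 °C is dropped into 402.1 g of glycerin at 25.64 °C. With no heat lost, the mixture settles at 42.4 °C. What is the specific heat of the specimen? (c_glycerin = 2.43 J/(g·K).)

Conservation of energy gives ΣQ = 0:
180.7·c·(42.4 − 258.9) + 402.1·2.43·(42.4 − 25.64) = 0
-39122 c = -16376
c = -16376/-39122 ≈ 0.4186 J/(g·K)

c ≈ 0.419 J/(g·K)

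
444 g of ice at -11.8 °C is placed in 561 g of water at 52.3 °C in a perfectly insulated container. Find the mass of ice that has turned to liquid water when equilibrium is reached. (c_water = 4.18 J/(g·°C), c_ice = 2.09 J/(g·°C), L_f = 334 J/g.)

m_melted ≈ 334 g

Cooling the water to 0 °C releases 561·4.18·52.3 = 122642 J.
Warming the ice to 0 °C takes 444·2.09·11.8 = 10950 J, leaving 111693 J for melting.
To melt every bit of ice: 444·334 = 148296 J.
111693 J < 148296 J, so only part of the ice melts and the system sits at 0 °C.
m_melt = 111693 / L_f = 334.4 g.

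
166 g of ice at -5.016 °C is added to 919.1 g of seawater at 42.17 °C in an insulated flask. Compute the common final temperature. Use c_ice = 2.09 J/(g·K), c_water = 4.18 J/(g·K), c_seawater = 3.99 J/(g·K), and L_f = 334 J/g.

T_f ≈ 22.3 °C

Heat gained plus heat lost sum to zero:
warm ice to 0 °C: 166×2.09×(0 − (-5.016)) = 1740.3; latent heat to melt: 166×334 = 55444; warm the meltwater: 693.88 T; seawater: 3667.2(T − 42.17)
4361.1 T = 154646 − 57184 = 97462
T ≈ 22.35 °C — above 0 °C, consistent with complete melting.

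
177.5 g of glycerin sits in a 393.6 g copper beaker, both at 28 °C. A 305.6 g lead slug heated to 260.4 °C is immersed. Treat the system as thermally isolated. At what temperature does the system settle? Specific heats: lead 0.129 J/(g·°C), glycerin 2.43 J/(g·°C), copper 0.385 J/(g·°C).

T_f ≈ 42.7 °C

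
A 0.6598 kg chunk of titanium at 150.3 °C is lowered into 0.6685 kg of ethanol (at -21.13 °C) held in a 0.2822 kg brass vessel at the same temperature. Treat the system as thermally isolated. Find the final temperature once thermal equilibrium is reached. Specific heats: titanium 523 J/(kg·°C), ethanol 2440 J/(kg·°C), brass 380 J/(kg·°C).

T_f ≈ 7.3 °C

T_f is the heat-capacity-weighted average of the initial temperatures:
T_f = (345.08*150.3 + 1631.1*(-21.13) + 107.24*(-21.13)) / (345.08 + 1631.1 + 107.24)
    = 15133 / 2083.5 ≈ 7.26 °C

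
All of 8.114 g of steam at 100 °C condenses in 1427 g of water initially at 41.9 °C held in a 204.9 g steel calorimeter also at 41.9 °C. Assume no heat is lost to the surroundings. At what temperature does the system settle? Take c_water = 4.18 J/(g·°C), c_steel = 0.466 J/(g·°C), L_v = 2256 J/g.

Taking heat into each body as positive, Σ m c ΔT = 0:
steam→water at 100 °C releases m L_v = 8.114×2256 = 18305
  condensed water 100 °C→T: 33.92(T − 100)
  original water: 5964.9(T − 41.9)
  cup: 95.48(T − 41.9)
6094.3 T = 18305 + 3391.7 + 253928 = 275625
T ≈ 45.23 °C (< 100 °C, so full condensation is consistent).

T_f ≈ 45.2 °C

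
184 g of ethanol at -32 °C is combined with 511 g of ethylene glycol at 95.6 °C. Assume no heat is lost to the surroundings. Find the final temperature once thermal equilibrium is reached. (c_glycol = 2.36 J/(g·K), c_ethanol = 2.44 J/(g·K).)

T_f ≈ 61.0 °C

|Q_glycol| = |Q_ethanol|:
511·2.36·(95.6 − T) = 184·2.44·(T − (-32))
1206(95.6 − T) = 448.96(T − (-32))
1654.9 T = 100923  ⇒  T ≈ 60.98 °C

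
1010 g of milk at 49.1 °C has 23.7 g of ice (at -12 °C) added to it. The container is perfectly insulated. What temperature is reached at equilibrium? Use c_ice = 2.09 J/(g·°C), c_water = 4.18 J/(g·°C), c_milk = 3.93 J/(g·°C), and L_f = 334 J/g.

T_f ≈ 45.8 °C

Taking heat into each body as positive, Σ m c ΔT = 0:
warm ice to 0 °C: 23.7×2.09×(0 − (-12)) = 594.4; fusion: m_ice L_f = 23.7×334 = 7915.8; warm the meltwater: 99.07 T; milk cools: 1010×3.93×(T − 49.1) = 3969.3(T − 49.1)
4068.4 T = 194893 − 8510.2 = 186382
T ≈ 45.81 °C — above 0 °C, consistent with complete melting.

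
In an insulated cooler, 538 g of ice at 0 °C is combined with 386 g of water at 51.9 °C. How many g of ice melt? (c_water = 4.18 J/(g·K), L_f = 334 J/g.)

m_melted ≈ 251 g

Cooling the water to 0 °C releases 386×4.18×51.9 = 83740 J.
Melting all 538 g of ice would need 538×334 = 179692 J.
That's not enough to melt it all — equilibrium is at 0 °C with ice remaining.
Mass melted = 83740/334 ≈ 250.7 g.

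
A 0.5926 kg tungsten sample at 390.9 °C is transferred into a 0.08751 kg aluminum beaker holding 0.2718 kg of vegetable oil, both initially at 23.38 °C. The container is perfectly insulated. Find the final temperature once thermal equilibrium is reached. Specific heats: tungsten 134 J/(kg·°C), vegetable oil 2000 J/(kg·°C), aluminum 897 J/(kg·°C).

With ΣQ=0 the equilibrium temperature is the m·c-weighted mean:
T_f = (79.41×390.9 + 543.6×23.38 + 78.5×23.38) / (79.41 + 543.6 + 78.5)
    = 45585 / 701.5 ≈ 64.98 °C

T_f ≈ 65.0 °C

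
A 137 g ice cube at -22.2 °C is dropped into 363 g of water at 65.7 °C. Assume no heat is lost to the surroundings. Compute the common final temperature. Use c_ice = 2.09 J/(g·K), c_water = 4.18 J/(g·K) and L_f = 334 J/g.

T_f ≈ 22.8 °C

Net heat exchanged in the isolated system is zero:
ice -22.2→0 °C: 137×2.09×22.2 = 6356.5; latent heat to melt: 137×334 = 45758; meltwater 0→T: 137×4.18×T = 572.66 T; water cools: 363×4.18×(T − 65.7) = 1517.3(T − 65.7)
2090 T = 99689 − 52115 = 47575
T ≈ 22.76 °C — above 0 °C, consistent with complete melting.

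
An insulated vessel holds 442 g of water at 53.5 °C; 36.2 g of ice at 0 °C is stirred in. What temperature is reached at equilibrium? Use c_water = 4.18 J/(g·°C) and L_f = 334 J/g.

Net heat exchanged in the isolated system is zero:
latent heat to melt: 36.2·334 = 12091
  meltwater 0→T: 36.2·4.18·T = 151.32 T
  water: 1847.6(T − 53.5)
1998.9 T = 98844 − 12091 = 86754
T ≈ 43.40 °C — above 0 °C, consistent with complete melting.

T_f ≈ 43.4 °C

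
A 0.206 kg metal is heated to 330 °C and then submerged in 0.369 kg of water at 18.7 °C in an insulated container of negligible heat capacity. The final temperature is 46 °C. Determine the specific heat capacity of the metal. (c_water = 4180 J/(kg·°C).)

m_s c (T_s − T_f) = m_water c_water (T_f − T_0):
0.206×c×(330 − 46) = 0.369×4180×(46 − 18.7)
58.5 c = 42108  ⇒  c ≈ 719.7 J/(kg·°C)

c ≈ 720 J/(kg·°C)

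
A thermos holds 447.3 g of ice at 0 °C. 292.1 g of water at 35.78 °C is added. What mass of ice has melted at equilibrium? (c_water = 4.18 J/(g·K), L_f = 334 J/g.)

m_melted ≈ 131 g

Cooling the water to 0 °C releases 292.1×4.18×35.78 = 43687 J.
To melt every bit of ice: 447.3×334 = 149398 J.
That's not enough to melt it all — equilibrium is at 0 °C with ice remaining.
m_melted×334 = 43687  ⇒  m_melted ≈ 130.8 g.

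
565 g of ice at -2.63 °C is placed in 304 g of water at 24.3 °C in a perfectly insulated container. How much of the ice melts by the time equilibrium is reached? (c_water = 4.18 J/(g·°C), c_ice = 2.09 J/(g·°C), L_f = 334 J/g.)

Cooling the water to 0 °C releases 304·4.18·24.3 = 30878 J.
Of that, 565·2.09·2.63 = 3105.6 J goes to bring the ice to 0 °C, leaving 27773 J.
To melt every bit of ice: 565·334 = 188710 J.
Since 27773 < 188710 J, not all the ice melts; equilibrium is at 0 °C.
m_melt = 27773 / L_f = 83.15 g.

m_melted ≈ 83.2 g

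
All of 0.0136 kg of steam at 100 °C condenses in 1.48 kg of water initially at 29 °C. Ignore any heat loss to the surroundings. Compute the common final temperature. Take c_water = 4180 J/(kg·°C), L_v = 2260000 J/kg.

Taking heat into each body as positive, Σ m c ΔT = 0:
steam→water at 100 °C releases m L_v = 0.0136×2260000 = 30736
  condensate cools 100→T: 0.0136×4180×(T − 100) = 56.85(T − 100)
  water warms: 1.48×4180×(T − 29) = 6186.4(T − 29)
6243.2 T = 30736 + 5684.8 + 179406 = 215826
T ≈ 34.57 °C (< 100 °C, so full condensation is consistent).

T_f ≈ 34.6 °C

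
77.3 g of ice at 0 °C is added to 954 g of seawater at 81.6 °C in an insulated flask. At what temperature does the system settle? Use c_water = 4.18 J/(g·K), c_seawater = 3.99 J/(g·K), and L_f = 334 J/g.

Setting the total heat transfer to zero:
latent heat to melt: 77.3×334 = 25818
  meltwater 0→T: 77.3×4.18×T = 323.11 T
  seawater: 3806.5(T − 81.6)
4129.6 T = 310607 − 25818 = 284789
T ≈ 68.96 °C — above 0 °C, consistent with complete melting.

T_f ≈ 69.0 °C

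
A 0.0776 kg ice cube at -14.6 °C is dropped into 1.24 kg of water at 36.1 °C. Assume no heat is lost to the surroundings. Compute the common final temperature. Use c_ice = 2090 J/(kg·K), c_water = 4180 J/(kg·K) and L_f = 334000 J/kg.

T_f ≈ 28.8 °C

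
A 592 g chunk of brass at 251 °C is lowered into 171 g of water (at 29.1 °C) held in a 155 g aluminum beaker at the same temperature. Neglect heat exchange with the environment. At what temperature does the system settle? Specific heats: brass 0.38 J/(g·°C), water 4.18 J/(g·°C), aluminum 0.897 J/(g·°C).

Setting the total heat transfer to zero:
592×0.38×(T − 251) + 171×4.18×(T − 29.1) + 155×0.897×(T − 29.1) = 0
224.96(T − 251) + 714.78(T − 29.1) + 139.03(T − 29.1) = 0
(224.96 + 714.78 + 139.03) T = 224.96×251 + 714.78×29.1 + 139.03×29.1
T = 81311 / 1078.8 = 75.4 °C

T_f ≈ 75.4 °C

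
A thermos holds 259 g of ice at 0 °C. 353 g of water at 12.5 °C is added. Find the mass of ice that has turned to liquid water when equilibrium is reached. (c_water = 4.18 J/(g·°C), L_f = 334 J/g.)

m_melted ≈ 55.2 g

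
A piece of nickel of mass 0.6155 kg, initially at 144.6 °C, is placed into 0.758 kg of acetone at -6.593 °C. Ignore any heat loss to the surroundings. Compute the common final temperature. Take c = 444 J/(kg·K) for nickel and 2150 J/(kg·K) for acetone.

Setting the total heat transfer to zero:
0.6155·444·(T − 144.6) + 0.758·2150·(T − (-6.593)) = 0
1903 T = 28772
T ≈ 15.12 °C

T_f ≈ 15.1 °C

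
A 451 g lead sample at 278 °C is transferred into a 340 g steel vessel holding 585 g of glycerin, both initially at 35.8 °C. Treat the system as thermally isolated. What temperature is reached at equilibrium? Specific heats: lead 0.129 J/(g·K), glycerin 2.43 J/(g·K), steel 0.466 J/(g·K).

T_f ≈ 44.4 °C

T_f = Σ m_i c_i T_i / Σ m_i c_i:
T_f = (58.18×278 + 1421.6×35.8 + 158.44×35.8) / (58.18 + 1421.6 + 158.44)
    = 72737 / 1638.2 ≈ 44.40 °C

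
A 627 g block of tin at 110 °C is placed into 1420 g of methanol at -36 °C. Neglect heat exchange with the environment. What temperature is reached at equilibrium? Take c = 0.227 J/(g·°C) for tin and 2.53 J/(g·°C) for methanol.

T_f ≈ -30.4 °C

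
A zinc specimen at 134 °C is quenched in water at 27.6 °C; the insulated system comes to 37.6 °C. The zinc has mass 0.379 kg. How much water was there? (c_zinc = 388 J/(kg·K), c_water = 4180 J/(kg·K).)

m ≈ 0.339 kg

Taking heat into each body as positive, Σ m c ΔT = 0:
0.379×388×(37.6 − 134) + m×4180×(37.6 − 27.6) = 0
41800 m = 14176
m = 14176/41800 ≈ 0.3391 kg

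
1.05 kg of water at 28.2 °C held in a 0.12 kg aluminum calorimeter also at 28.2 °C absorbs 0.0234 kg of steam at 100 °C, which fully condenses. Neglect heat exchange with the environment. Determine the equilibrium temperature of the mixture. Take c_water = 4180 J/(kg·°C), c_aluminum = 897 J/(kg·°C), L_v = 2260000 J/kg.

Sum of m c ΔT and latent-heat terms is zero:
latent heat released on condensation: 0.0234×2260000 = 52884
  condensate cools 100→T: 0.0234×4180×(T − 100) = 97.81(T − 100)
  original water: 4389(T − 28.2)
  cup: 107.64(T − 28.2)
4594.5 T = 52884 + 9781.2 + 126805 = 189470
T ≈ 41.24 °C — below 100 °C, confirming all the steam condensed.

T_f ≈ 41.2 °C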